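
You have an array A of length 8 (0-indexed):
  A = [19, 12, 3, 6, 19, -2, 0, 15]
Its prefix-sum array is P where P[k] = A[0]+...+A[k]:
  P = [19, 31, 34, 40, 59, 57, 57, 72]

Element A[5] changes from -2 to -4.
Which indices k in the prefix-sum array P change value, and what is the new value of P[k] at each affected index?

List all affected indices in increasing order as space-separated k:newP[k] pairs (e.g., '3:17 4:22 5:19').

P[k] = A[0] + ... + A[k]
P[k] includes A[5] iff k >= 5
Affected indices: 5, 6, ..., 7; delta = -2
  P[5]: 57 + -2 = 55
  P[6]: 57 + -2 = 55
  P[7]: 72 + -2 = 70

Answer: 5:55 6:55 7:70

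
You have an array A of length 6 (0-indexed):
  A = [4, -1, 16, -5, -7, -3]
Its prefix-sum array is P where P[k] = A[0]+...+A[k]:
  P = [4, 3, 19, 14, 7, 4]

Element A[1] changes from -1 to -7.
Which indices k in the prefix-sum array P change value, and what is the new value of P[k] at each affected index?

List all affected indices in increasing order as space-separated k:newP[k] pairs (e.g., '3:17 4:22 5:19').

P[k] = A[0] + ... + A[k]
P[k] includes A[1] iff k >= 1
Affected indices: 1, 2, ..., 5; delta = -6
  P[1]: 3 + -6 = -3
  P[2]: 19 + -6 = 13
  P[3]: 14 + -6 = 8
  P[4]: 7 + -6 = 1
  P[5]: 4 + -6 = -2

Answer: 1:-3 2:13 3:8 4:1 5:-2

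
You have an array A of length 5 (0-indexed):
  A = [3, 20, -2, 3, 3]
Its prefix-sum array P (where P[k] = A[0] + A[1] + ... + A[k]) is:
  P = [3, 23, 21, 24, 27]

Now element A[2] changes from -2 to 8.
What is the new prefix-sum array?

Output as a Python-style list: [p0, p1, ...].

Change: A[2] -2 -> 8, delta = 10
P[k] for k < 2: unchanged (A[2] not included)
P[k] for k >= 2: shift by delta = 10
  P[0] = 3 + 0 = 3
  P[1] = 23 + 0 = 23
  P[2] = 21 + 10 = 31
  P[3] = 24 + 10 = 34
  P[4] = 27 + 10 = 37

Answer: [3, 23, 31, 34, 37]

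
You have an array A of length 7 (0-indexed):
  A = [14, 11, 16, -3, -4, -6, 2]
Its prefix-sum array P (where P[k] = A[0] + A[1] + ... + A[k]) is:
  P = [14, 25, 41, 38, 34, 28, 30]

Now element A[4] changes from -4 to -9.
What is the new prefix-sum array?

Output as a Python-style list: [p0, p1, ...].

Change: A[4] -4 -> -9, delta = -5
P[k] for k < 4: unchanged (A[4] not included)
P[k] for k >= 4: shift by delta = -5
  P[0] = 14 + 0 = 14
  P[1] = 25 + 0 = 25
  P[2] = 41 + 0 = 41
  P[3] = 38 + 0 = 38
  P[4] = 34 + -5 = 29
  P[5] = 28 + -5 = 23
  P[6] = 30 + -5 = 25

Answer: [14, 25, 41, 38, 29, 23, 25]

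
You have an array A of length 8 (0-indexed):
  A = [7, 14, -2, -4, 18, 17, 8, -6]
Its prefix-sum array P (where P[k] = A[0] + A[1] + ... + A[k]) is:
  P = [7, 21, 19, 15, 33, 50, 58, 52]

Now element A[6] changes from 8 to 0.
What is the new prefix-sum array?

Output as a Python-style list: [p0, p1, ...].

Change: A[6] 8 -> 0, delta = -8
P[k] for k < 6: unchanged (A[6] not included)
P[k] for k >= 6: shift by delta = -8
  P[0] = 7 + 0 = 7
  P[1] = 21 + 0 = 21
  P[2] = 19 + 0 = 19
  P[3] = 15 + 0 = 15
  P[4] = 33 + 0 = 33
  P[5] = 50 + 0 = 50
  P[6] = 58 + -8 = 50
  P[7] = 52 + -8 = 44

Answer: [7, 21, 19, 15, 33, 50, 50, 44]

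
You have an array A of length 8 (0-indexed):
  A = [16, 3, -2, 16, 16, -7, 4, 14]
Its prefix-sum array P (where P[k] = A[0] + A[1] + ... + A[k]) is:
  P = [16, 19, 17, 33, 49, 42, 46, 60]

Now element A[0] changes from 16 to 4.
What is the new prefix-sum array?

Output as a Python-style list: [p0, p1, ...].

Change: A[0] 16 -> 4, delta = -12
P[k] for k < 0: unchanged (A[0] not included)
P[k] for k >= 0: shift by delta = -12
  P[0] = 16 + -12 = 4
  P[1] = 19 + -12 = 7
  P[2] = 17 + -12 = 5
  P[3] = 33 + -12 = 21
  P[4] = 49 + -12 = 37
  P[5] = 42 + -12 = 30
  P[6] = 46 + -12 = 34
  P[7] = 60 + -12 = 48

Answer: [4, 7, 5, 21, 37, 30, 34, 48]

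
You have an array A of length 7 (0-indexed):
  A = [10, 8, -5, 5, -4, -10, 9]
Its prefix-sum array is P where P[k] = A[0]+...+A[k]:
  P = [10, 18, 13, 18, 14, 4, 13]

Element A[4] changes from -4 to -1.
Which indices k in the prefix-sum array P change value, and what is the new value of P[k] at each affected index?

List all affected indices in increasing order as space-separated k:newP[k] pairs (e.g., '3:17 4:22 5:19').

Answer: 4:17 5:7 6:16

Derivation:
P[k] = A[0] + ... + A[k]
P[k] includes A[4] iff k >= 4
Affected indices: 4, 5, ..., 6; delta = 3
  P[4]: 14 + 3 = 17
  P[5]: 4 + 3 = 7
  P[6]: 13 + 3 = 16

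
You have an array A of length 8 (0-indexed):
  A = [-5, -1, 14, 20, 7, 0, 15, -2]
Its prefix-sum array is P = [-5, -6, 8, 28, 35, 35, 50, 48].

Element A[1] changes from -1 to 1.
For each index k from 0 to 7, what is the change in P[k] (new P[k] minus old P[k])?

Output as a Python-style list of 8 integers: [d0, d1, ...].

Element change: A[1] -1 -> 1, delta = 2
For k < 1: P[k] unchanged, delta_P[k] = 0
For k >= 1: P[k] shifts by exactly 2
Delta array: [0, 2, 2, 2, 2, 2, 2, 2]

Answer: [0, 2, 2, 2, 2, 2, 2, 2]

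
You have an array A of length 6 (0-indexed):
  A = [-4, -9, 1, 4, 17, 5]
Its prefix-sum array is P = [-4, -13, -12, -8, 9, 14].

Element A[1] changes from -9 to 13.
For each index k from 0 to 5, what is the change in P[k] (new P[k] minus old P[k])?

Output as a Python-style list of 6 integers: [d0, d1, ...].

Element change: A[1] -9 -> 13, delta = 22
For k < 1: P[k] unchanged, delta_P[k] = 0
For k >= 1: P[k] shifts by exactly 22
Delta array: [0, 22, 22, 22, 22, 22]

Answer: [0, 22, 22, 22, 22, 22]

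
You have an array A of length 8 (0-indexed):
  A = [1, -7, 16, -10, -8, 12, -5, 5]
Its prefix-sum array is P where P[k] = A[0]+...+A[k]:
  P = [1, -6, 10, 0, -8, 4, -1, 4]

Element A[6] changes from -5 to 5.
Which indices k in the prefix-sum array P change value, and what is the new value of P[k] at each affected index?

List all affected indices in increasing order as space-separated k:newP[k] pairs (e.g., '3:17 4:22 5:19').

P[k] = A[0] + ... + A[k]
P[k] includes A[6] iff k >= 6
Affected indices: 6, 7, ..., 7; delta = 10
  P[6]: -1 + 10 = 9
  P[7]: 4 + 10 = 14

Answer: 6:9 7:14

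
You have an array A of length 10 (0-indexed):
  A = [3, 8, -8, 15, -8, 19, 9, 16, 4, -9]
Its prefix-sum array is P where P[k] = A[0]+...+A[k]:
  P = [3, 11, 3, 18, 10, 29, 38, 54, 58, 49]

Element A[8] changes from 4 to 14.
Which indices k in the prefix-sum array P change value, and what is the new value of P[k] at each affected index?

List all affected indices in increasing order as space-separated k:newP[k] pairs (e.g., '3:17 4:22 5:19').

P[k] = A[0] + ... + A[k]
P[k] includes A[8] iff k >= 8
Affected indices: 8, 9, ..., 9; delta = 10
  P[8]: 58 + 10 = 68
  P[9]: 49 + 10 = 59

Answer: 8:68 9:59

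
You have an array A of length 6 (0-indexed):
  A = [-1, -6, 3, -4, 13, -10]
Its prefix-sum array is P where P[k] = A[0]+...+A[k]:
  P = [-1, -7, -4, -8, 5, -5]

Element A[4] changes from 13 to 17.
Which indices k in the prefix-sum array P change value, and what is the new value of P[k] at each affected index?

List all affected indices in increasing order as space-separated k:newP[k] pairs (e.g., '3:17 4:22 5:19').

Answer: 4:9 5:-1

Derivation:
P[k] = A[0] + ... + A[k]
P[k] includes A[4] iff k >= 4
Affected indices: 4, 5, ..., 5; delta = 4
  P[4]: 5 + 4 = 9
  P[5]: -5 + 4 = -1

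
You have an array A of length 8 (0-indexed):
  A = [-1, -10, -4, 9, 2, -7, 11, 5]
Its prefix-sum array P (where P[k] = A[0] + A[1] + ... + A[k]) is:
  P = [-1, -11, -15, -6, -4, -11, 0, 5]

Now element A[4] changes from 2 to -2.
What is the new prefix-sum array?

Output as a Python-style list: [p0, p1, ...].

Change: A[4] 2 -> -2, delta = -4
P[k] for k < 4: unchanged (A[4] not included)
P[k] for k >= 4: shift by delta = -4
  P[0] = -1 + 0 = -1
  P[1] = -11 + 0 = -11
  P[2] = -15 + 0 = -15
  P[3] = -6 + 0 = -6
  P[4] = -4 + -4 = -8
  P[5] = -11 + -4 = -15
  P[6] = 0 + -4 = -4
  P[7] = 5 + -4 = 1

Answer: [-1, -11, -15, -6, -8, -15, -4, 1]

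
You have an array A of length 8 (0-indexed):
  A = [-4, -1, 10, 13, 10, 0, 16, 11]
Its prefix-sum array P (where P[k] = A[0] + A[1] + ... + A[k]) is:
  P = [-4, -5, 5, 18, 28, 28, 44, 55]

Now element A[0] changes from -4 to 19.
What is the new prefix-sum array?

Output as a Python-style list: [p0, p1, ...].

Change: A[0] -4 -> 19, delta = 23
P[k] for k < 0: unchanged (A[0] not included)
P[k] for k >= 0: shift by delta = 23
  P[0] = -4 + 23 = 19
  P[1] = -5 + 23 = 18
  P[2] = 5 + 23 = 28
  P[3] = 18 + 23 = 41
  P[4] = 28 + 23 = 51
  P[5] = 28 + 23 = 51
  P[6] = 44 + 23 = 67
  P[7] = 55 + 23 = 78

Answer: [19, 18, 28, 41, 51, 51, 67, 78]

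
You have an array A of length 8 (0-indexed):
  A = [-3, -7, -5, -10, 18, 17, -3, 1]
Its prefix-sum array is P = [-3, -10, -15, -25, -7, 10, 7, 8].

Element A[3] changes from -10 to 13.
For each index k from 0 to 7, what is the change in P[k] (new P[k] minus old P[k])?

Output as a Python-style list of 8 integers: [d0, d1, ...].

Answer: [0, 0, 0, 23, 23, 23, 23, 23]

Derivation:
Element change: A[3] -10 -> 13, delta = 23
For k < 3: P[k] unchanged, delta_P[k] = 0
For k >= 3: P[k] shifts by exactly 23
Delta array: [0, 0, 0, 23, 23, 23, 23, 23]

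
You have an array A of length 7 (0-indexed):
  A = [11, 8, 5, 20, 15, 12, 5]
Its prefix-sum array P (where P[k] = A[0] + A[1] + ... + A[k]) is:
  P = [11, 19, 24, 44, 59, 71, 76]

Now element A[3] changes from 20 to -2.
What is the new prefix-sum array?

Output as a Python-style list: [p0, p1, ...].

Change: A[3] 20 -> -2, delta = -22
P[k] for k < 3: unchanged (A[3] not included)
P[k] for k >= 3: shift by delta = -22
  P[0] = 11 + 0 = 11
  P[1] = 19 + 0 = 19
  P[2] = 24 + 0 = 24
  P[3] = 44 + -22 = 22
  P[4] = 59 + -22 = 37
  P[5] = 71 + -22 = 49
  P[6] = 76 + -22 = 54

Answer: [11, 19, 24, 22, 37, 49, 54]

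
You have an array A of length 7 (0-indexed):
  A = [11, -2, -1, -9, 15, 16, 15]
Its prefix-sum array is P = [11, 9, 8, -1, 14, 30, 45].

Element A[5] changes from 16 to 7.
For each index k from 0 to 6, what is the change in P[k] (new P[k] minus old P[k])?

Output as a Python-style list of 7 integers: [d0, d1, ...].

Element change: A[5] 16 -> 7, delta = -9
For k < 5: P[k] unchanged, delta_P[k] = 0
For k >= 5: P[k] shifts by exactly -9
Delta array: [0, 0, 0, 0, 0, -9, -9]

Answer: [0, 0, 0, 0, 0, -9, -9]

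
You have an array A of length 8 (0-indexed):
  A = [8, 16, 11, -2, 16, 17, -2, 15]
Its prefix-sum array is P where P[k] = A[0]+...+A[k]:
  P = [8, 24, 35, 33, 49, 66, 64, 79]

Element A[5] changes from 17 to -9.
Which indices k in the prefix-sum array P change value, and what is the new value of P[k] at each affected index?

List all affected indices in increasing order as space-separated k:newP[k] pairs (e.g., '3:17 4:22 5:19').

P[k] = A[0] + ... + A[k]
P[k] includes A[5] iff k >= 5
Affected indices: 5, 6, ..., 7; delta = -26
  P[5]: 66 + -26 = 40
  P[6]: 64 + -26 = 38
  P[7]: 79 + -26 = 53

Answer: 5:40 6:38 7:53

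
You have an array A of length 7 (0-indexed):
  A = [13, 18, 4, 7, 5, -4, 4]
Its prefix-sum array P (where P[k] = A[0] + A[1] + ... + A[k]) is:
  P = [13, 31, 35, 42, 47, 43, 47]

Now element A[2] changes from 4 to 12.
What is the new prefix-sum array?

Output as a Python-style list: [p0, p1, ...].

Answer: [13, 31, 43, 50, 55, 51, 55]

Derivation:
Change: A[2] 4 -> 12, delta = 8
P[k] for k < 2: unchanged (A[2] not included)
P[k] for k >= 2: shift by delta = 8
  P[0] = 13 + 0 = 13
  P[1] = 31 + 0 = 31
  P[2] = 35 + 8 = 43
  P[3] = 42 + 8 = 50
  P[4] = 47 + 8 = 55
  P[5] = 43 + 8 = 51
  P[6] = 47 + 8 = 55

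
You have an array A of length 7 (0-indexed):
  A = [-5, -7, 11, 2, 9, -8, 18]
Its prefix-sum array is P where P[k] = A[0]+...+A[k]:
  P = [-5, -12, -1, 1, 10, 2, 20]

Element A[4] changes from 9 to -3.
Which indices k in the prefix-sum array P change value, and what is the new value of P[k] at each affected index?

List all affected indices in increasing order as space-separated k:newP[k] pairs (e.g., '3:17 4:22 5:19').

Answer: 4:-2 5:-10 6:8

Derivation:
P[k] = A[0] + ... + A[k]
P[k] includes A[4] iff k >= 4
Affected indices: 4, 5, ..., 6; delta = -12
  P[4]: 10 + -12 = -2
  P[5]: 2 + -12 = -10
  P[6]: 20 + -12 = 8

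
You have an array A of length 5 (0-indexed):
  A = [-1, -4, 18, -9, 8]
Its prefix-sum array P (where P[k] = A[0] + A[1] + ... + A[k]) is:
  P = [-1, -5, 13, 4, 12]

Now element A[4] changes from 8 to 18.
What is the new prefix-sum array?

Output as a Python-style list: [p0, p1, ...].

Change: A[4] 8 -> 18, delta = 10
P[k] for k < 4: unchanged (A[4] not included)
P[k] for k >= 4: shift by delta = 10
  P[0] = -1 + 0 = -1
  P[1] = -5 + 0 = -5
  P[2] = 13 + 0 = 13
  P[3] = 4 + 0 = 4
  P[4] = 12 + 10 = 22

Answer: [-1, -5, 13, 4, 22]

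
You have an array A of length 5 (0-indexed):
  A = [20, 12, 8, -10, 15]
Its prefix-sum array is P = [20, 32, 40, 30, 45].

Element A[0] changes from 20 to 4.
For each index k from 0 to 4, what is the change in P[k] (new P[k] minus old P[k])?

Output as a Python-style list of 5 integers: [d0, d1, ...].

Element change: A[0] 20 -> 4, delta = -16
For k < 0: P[k] unchanged, delta_P[k] = 0
For k >= 0: P[k] shifts by exactly -16
Delta array: [-16, -16, -16, -16, -16]

Answer: [-16, -16, -16, -16, -16]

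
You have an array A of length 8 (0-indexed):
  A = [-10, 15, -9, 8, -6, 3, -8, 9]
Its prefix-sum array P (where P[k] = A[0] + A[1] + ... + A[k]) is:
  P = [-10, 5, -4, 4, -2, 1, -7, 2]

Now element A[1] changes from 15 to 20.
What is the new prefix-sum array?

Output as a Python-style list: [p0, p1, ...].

Change: A[1] 15 -> 20, delta = 5
P[k] for k < 1: unchanged (A[1] not included)
P[k] for k >= 1: shift by delta = 5
  P[0] = -10 + 0 = -10
  P[1] = 5 + 5 = 10
  P[2] = -4 + 5 = 1
  P[3] = 4 + 5 = 9
  P[4] = -2 + 5 = 3
  P[5] = 1 + 5 = 6
  P[6] = -7 + 5 = -2
  P[7] = 2 + 5 = 7

Answer: [-10, 10, 1, 9, 3, 6, -2, 7]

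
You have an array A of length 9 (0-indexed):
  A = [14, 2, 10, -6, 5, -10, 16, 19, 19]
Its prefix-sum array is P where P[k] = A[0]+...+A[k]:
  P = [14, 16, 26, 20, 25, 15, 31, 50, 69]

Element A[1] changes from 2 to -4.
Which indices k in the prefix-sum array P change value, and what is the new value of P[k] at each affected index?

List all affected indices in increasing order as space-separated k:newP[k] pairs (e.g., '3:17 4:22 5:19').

P[k] = A[0] + ... + A[k]
P[k] includes A[1] iff k >= 1
Affected indices: 1, 2, ..., 8; delta = -6
  P[1]: 16 + -6 = 10
  P[2]: 26 + -6 = 20
  P[3]: 20 + -6 = 14
  P[4]: 25 + -6 = 19
  P[5]: 15 + -6 = 9
  P[6]: 31 + -6 = 25
  P[7]: 50 + -6 = 44
  P[8]: 69 + -6 = 63

Answer: 1:10 2:20 3:14 4:19 5:9 6:25 7:44 8:63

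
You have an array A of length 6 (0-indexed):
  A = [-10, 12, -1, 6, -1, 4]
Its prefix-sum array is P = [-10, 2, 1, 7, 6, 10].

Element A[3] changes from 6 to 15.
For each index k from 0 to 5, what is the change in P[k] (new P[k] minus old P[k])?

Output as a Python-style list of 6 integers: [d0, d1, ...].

Answer: [0, 0, 0, 9, 9, 9]

Derivation:
Element change: A[3] 6 -> 15, delta = 9
For k < 3: P[k] unchanged, delta_P[k] = 0
For k >= 3: P[k] shifts by exactly 9
Delta array: [0, 0, 0, 9, 9, 9]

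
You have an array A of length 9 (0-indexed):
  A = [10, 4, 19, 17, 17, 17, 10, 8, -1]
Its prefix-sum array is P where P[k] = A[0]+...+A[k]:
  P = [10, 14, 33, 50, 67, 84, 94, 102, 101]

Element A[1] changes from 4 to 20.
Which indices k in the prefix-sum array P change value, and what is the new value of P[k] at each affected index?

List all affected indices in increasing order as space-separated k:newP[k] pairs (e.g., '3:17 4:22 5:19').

Answer: 1:30 2:49 3:66 4:83 5:100 6:110 7:118 8:117

Derivation:
P[k] = A[0] + ... + A[k]
P[k] includes A[1] iff k >= 1
Affected indices: 1, 2, ..., 8; delta = 16
  P[1]: 14 + 16 = 30
  P[2]: 33 + 16 = 49
  P[3]: 50 + 16 = 66
  P[4]: 67 + 16 = 83
  P[5]: 84 + 16 = 100
  P[6]: 94 + 16 = 110
  P[7]: 102 + 16 = 118
  P[8]: 101 + 16 = 117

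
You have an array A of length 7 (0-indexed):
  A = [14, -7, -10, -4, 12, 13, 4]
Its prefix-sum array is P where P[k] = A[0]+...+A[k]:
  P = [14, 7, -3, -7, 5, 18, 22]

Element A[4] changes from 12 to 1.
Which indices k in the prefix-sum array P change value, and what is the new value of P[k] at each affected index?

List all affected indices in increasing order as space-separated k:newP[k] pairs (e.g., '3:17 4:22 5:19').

P[k] = A[0] + ... + A[k]
P[k] includes A[4] iff k >= 4
Affected indices: 4, 5, ..., 6; delta = -11
  P[4]: 5 + -11 = -6
  P[5]: 18 + -11 = 7
  P[6]: 22 + -11 = 11

Answer: 4:-6 5:7 6:11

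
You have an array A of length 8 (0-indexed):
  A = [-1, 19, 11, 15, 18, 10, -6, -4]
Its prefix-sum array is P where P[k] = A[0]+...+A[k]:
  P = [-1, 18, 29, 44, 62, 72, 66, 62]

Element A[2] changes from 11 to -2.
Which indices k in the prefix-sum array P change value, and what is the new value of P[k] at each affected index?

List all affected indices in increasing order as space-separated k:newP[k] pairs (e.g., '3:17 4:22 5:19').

Answer: 2:16 3:31 4:49 5:59 6:53 7:49

Derivation:
P[k] = A[0] + ... + A[k]
P[k] includes A[2] iff k >= 2
Affected indices: 2, 3, ..., 7; delta = -13
  P[2]: 29 + -13 = 16
  P[3]: 44 + -13 = 31
  P[4]: 62 + -13 = 49
  P[5]: 72 + -13 = 59
  P[6]: 66 + -13 = 53
  P[7]: 62 + -13 = 49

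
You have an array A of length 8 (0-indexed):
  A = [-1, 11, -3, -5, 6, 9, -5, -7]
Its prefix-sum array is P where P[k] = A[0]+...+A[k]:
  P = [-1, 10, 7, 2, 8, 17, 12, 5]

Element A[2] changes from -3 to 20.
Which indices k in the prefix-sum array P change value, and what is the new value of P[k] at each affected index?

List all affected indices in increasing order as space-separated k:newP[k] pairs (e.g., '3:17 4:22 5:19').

Answer: 2:30 3:25 4:31 5:40 6:35 7:28

Derivation:
P[k] = A[0] + ... + A[k]
P[k] includes A[2] iff k >= 2
Affected indices: 2, 3, ..., 7; delta = 23
  P[2]: 7 + 23 = 30
  P[3]: 2 + 23 = 25
  P[4]: 8 + 23 = 31
  P[5]: 17 + 23 = 40
  P[6]: 12 + 23 = 35
  P[7]: 5 + 23 = 28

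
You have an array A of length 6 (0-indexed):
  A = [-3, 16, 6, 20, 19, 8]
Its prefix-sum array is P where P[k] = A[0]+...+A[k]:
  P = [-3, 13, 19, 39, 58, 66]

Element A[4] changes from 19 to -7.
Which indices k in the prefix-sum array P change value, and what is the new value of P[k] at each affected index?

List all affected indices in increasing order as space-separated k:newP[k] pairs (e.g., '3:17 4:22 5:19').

Answer: 4:32 5:40

Derivation:
P[k] = A[0] + ... + A[k]
P[k] includes A[4] iff k >= 4
Affected indices: 4, 5, ..., 5; delta = -26
  P[4]: 58 + -26 = 32
  P[5]: 66 + -26 = 40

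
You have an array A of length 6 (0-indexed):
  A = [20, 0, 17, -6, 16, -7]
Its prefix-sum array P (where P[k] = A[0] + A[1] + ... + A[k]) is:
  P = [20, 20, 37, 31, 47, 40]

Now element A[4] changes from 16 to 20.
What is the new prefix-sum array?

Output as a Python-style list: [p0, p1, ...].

Change: A[4] 16 -> 20, delta = 4
P[k] for k < 4: unchanged (A[4] not included)
P[k] for k >= 4: shift by delta = 4
  P[0] = 20 + 0 = 20
  P[1] = 20 + 0 = 20
  P[2] = 37 + 0 = 37
  P[3] = 31 + 0 = 31
  P[4] = 47 + 4 = 51
  P[5] = 40 + 4 = 44

Answer: [20, 20, 37, 31, 51, 44]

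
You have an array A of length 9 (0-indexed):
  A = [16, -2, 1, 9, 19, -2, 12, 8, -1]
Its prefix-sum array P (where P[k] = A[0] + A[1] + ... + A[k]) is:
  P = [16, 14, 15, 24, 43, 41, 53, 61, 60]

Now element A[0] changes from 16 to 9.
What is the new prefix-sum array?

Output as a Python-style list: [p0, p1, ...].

Answer: [9, 7, 8, 17, 36, 34, 46, 54, 53]

Derivation:
Change: A[0] 16 -> 9, delta = -7
P[k] for k < 0: unchanged (A[0] not included)
P[k] for k >= 0: shift by delta = -7
  P[0] = 16 + -7 = 9
  P[1] = 14 + -7 = 7
  P[2] = 15 + -7 = 8
  P[3] = 24 + -7 = 17
  P[4] = 43 + -7 = 36
  P[5] = 41 + -7 = 34
  P[6] = 53 + -7 = 46
  P[7] = 61 + -7 = 54
  P[8] = 60 + -7 = 53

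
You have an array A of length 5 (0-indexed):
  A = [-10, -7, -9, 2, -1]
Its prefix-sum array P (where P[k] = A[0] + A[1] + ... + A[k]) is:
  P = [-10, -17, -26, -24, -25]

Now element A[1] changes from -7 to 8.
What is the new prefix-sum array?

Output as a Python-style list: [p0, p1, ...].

Answer: [-10, -2, -11, -9, -10]

Derivation:
Change: A[1] -7 -> 8, delta = 15
P[k] for k < 1: unchanged (A[1] not included)
P[k] for k >= 1: shift by delta = 15
  P[0] = -10 + 0 = -10
  P[1] = -17 + 15 = -2
  P[2] = -26 + 15 = -11
  P[3] = -24 + 15 = -9
  P[4] = -25 + 15 = -10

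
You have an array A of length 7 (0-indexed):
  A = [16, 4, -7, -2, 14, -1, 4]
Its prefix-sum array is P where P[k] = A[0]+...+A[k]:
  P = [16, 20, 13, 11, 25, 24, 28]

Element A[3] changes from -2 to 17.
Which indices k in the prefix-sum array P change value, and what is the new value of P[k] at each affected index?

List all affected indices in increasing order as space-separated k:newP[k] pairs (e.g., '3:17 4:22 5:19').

Answer: 3:30 4:44 5:43 6:47

Derivation:
P[k] = A[0] + ... + A[k]
P[k] includes A[3] iff k >= 3
Affected indices: 3, 4, ..., 6; delta = 19
  P[3]: 11 + 19 = 30
  P[4]: 25 + 19 = 44
  P[5]: 24 + 19 = 43
  P[6]: 28 + 19 = 47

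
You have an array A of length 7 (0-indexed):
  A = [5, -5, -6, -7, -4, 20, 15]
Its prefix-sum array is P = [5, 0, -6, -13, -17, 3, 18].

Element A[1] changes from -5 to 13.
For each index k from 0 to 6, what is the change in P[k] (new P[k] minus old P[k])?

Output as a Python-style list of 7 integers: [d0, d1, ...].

Answer: [0, 18, 18, 18, 18, 18, 18]

Derivation:
Element change: A[1] -5 -> 13, delta = 18
For k < 1: P[k] unchanged, delta_P[k] = 0
For k >= 1: P[k] shifts by exactly 18
Delta array: [0, 18, 18, 18, 18, 18, 18]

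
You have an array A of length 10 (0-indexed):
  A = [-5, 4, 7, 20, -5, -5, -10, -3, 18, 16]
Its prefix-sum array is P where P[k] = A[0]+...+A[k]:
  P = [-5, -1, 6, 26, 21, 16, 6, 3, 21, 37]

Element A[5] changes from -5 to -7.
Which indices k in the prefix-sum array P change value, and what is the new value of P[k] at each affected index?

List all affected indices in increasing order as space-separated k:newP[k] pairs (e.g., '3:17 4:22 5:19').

P[k] = A[0] + ... + A[k]
P[k] includes A[5] iff k >= 5
Affected indices: 5, 6, ..., 9; delta = -2
  P[5]: 16 + -2 = 14
  P[6]: 6 + -2 = 4
  P[7]: 3 + -2 = 1
  P[8]: 21 + -2 = 19
  P[9]: 37 + -2 = 35

Answer: 5:14 6:4 7:1 8:19 9:35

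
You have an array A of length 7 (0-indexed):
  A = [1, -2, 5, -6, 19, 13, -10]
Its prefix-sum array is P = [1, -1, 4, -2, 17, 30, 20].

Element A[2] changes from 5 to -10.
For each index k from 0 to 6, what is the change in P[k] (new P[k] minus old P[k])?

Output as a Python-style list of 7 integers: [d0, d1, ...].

Element change: A[2] 5 -> -10, delta = -15
For k < 2: P[k] unchanged, delta_P[k] = 0
For k >= 2: P[k] shifts by exactly -15
Delta array: [0, 0, -15, -15, -15, -15, -15]

Answer: [0, 0, -15, -15, -15, -15, -15]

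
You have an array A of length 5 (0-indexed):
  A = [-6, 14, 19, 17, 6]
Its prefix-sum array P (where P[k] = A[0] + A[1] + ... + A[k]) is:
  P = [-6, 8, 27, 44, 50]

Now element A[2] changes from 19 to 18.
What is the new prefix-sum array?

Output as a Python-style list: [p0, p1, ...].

Change: A[2] 19 -> 18, delta = -1
P[k] for k < 2: unchanged (A[2] not included)
P[k] for k >= 2: shift by delta = -1
  P[0] = -6 + 0 = -6
  P[1] = 8 + 0 = 8
  P[2] = 27 + -1 = 26
  P[3] = 44 + -1 = 43
  P[4] = 50 + -1 = 49

Answer: [-6, 8, 26, 43, 49]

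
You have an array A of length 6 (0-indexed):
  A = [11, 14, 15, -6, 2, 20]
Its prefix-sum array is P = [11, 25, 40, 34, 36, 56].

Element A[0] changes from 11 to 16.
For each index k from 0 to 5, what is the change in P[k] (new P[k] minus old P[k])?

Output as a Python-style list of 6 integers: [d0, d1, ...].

Element change: A[0] 11 -> 16, delta = 5
For k < 0: P[k] unchanged, delta_P[k] = 0
For k >= 0: P[k] shifts by exactly 5
Delta array: [5, 5, 5, 5, 5, 5]

Answer: [5, 5, 5, 5, 5, 5]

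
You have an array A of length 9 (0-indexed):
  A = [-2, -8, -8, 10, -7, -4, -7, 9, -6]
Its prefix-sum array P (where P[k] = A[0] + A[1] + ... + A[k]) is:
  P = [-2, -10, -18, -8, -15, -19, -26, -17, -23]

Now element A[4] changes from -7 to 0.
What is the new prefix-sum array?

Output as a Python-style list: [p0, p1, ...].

Answer: [-2, -10, -18, -8, -8, -12, -19, -10, -16]

Derivation:
Change: A[4] -7 -> 0, delta = 7
P[k] for k < 4: unchanged (A[4] not included)
P[k] for k >= 4: shift by delta = 7
  P[0] = -2 + 0 = -2
  P[1] = -10 + 0 = -10
  P[2] = -18 + 0 = -18
  P[3] = -8 + 0 = -8
  P[4] = -15 + 7 = -8
  P[5] = -19 + 7 = -12
  P[6] = -26 + 7 = -19
  P[7] = -17 + 7 = -10
  P[8] = -23 + 7 = -16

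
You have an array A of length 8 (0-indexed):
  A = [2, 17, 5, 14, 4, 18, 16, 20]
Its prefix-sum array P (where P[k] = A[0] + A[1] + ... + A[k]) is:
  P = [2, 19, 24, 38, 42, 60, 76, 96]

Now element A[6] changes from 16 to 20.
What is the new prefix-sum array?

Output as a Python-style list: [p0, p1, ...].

Change: A[6] 16 -> 20, delta = 4
P[k] for k < 6: unchanged (A[6] not included)
P[k] for k >= 6: shift by delta = 4
  P[0] = 2 + 0 = 2
  P[1] = 19 + 0 = 19
  P[2] = 24 + 0 = 24
  P[3] = 38 + 0 = 38
  P[4] = 42 + 0 = 42
  P[5] = 60 + 0 = 60
  P[6] = 76 + 4 = 80
  P[7] = 96 + 4 = 100

Answer: [2, 19, 24, 38, 42, 60, 80, 100]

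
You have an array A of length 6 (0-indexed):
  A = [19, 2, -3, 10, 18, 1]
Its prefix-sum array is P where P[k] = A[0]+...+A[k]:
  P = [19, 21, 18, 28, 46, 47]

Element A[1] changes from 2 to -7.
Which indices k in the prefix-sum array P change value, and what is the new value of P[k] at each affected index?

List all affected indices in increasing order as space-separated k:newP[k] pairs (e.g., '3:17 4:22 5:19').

Answer: 1:12 2:9 3:19 4:37 5:38

Derivation:
P[k] = A[0] + ... + A[k]
P[k] includes A[1] iff k >= 1
Affected indices: 1, 2, ..., 5; delta = -9
  P[1]: 21 + -9 = 12
  P[2]: 18 + -9 = 9
  P[3]: 28 + -9 = 19
  P[4]: 46 + -9 = 37
  P[5]: 47 + -9 = 38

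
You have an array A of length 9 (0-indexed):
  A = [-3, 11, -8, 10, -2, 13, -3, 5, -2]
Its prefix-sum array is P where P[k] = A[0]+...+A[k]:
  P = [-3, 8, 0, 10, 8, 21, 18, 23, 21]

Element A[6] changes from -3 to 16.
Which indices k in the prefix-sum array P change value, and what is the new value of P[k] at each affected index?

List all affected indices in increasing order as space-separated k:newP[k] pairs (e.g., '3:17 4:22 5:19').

P[k] = A[0] + ... + A[k]
P[k] includes A[6] iff k >= 6
Affected indices: 6, 7, ..., 8; delta = 19
  P[6]: 18 + 19 = 37
  P[7]: 23 + 19 = 42
  P[8]: 21 + 19 = 40

Answer: 6:37 7:42 8:40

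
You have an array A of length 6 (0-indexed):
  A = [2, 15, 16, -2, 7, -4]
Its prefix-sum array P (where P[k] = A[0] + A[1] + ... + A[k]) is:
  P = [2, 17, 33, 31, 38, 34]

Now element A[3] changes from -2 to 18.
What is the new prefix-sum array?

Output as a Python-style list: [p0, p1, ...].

Change: A[3] -2 -> 18, delta = 20
P[k] for k < 3: unchanged (A[3] not included)
P[k] for k >= 3: shift by delta = 20
  P[0] = 2 + 0 = 2
  P[1] = 17 + 0 = 17
  P[2] = 33 + 0 = 33
  P[3] = 31 + 20 = 51
  P[4] = 38 + 20 = 58
  P[5] = 34 + 20 = 54

Answer: [2, 17, 33, 51, 58, 54]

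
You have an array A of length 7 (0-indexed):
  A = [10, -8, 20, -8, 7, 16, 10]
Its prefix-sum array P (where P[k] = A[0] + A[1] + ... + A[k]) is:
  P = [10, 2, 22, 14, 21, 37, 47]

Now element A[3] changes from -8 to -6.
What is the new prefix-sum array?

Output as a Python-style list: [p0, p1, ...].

Change: A[3] -8 -> -6, delta = 2
P[k] for k < 3: unchanged (A[3] not included)
P[k] for k >= 3: shift by delta = 2
  P[0] = 10 + 0 = 10
  P[1] = 2 + 0 = 2
  P[2] = 22 + 0 = 22
  P[3] = 14 + 2 = 16
  P[4] = 21 + 2 = 23
  P[5] = 37 + 2 = 39
  P[6] = 47 + 2 = 49

Answer: [10, 2, 22, 16, 23, 39, 49]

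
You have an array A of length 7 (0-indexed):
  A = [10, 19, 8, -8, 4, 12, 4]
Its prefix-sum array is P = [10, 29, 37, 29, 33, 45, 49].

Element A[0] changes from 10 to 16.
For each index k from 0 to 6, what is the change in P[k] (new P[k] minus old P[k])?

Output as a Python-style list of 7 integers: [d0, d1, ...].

Answer: [6, 6, 6, 6, 6, 6, 6]

Derivation:
Element change: A[0] 10 -> 16, delta = 6
For k < 0: P[k] unchanged, delta_P[k] = 0
For k >= 0: P[k] shifts by exactly 6
Delta array: [6, 6, 6, 6, 6, 6, 6]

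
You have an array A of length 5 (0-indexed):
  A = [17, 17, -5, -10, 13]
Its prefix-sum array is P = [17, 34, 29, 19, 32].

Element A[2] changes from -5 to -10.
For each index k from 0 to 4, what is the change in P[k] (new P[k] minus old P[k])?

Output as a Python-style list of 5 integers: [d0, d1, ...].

Element change: A[2] -5 -> -10, delta = -5
For k < 2: P[k] unchanged, delta_P[k] = 0
For k >= 2: P[k] shifts by exactly -5
Delta array: [0, 0, -5, -5, -5]

Answer: [0, 0, -5, -5, -5]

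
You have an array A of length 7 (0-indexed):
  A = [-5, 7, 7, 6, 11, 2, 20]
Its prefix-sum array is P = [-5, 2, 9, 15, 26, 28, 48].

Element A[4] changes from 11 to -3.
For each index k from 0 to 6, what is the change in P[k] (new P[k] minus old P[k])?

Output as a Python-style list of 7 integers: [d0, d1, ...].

Answer: [0, 0, 0, 0, -14, -14, -14]

Derivation:
Element change: A[4] 11 -> -3, delta = -14
For k < 4: P[k] unchanged, delta_P[k] = 0
For k >= 4: P[k] shifts by exactly -14
Delta array: [0, 0, 0, 0, -14, -14, -14]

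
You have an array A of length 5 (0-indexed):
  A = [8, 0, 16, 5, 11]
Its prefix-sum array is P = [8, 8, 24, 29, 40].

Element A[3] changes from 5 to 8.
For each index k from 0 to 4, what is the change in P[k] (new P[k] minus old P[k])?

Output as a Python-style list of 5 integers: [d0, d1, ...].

Answer: [0, 0, 0, 3, 3]

Derivation:
Element change: A[3] 5 -> 8, delta = 3
For k < 3: P[k] unchanged, delta_P[k] = 0
For k >= 3: P[k] shifts by exactly 3
Delta array: [0, 0, 0, 3, 3]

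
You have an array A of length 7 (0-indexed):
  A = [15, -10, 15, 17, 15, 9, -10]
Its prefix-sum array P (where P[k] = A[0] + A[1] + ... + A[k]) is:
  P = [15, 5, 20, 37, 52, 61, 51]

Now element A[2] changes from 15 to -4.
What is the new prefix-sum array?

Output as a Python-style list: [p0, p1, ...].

Change: A[2] 15 -> -4, delta = -19
P[k] for k < 2: unchanged (A[2] not included)
P[k] for k >= 2: shift by delta = -19
  P[0] = 15 + 0 = 15
  P[1] = 5 + 0 = 5
  P[2] = 20 + -19 = 1
  P[3] = 37 + -19 = 18
  P[4] = 52 + -19 = 33
  P[5] = 61 + -19 = 42
  P[6] = 51 + -19 = 32

Answer: [15, 5, 1, 18, 33, 42, 32]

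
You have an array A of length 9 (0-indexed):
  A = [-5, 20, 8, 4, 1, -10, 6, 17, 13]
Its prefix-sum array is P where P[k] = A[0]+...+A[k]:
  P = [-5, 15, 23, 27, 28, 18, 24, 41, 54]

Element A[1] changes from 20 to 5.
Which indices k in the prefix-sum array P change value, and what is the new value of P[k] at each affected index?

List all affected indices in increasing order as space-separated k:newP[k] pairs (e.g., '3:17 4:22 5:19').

Answer: 1:0 2:8 3:12 4:13 5:3 6:9 7:26 8:39

Derivation:
P[k] = A[0] + ... + A[k]
P[k] includes A[1] iff k >= 1
Affected indices: 1, 2, ..., 8; delta = -15
  P[1]: 15 + -15 = 0
  P[2]: 23 + -15 = 8
  P[3]: 27 + -15 = 12
  P[4]: 28 + -15 = 13
  P[5]: 18 + -15 = 3
  P[6]: 24 + -15 = 9
  P[7]: 41 + -15 = 26
  P[8]: 54 + -15 = 39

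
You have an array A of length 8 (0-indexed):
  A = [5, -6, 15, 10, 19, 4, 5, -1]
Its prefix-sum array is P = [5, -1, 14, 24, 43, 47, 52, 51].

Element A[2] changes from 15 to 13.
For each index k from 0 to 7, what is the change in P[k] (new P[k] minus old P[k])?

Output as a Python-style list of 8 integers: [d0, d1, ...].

Element change: A[2] 15 -> 13, delta = -2
For k < 2: P[k] unchanged, delta_P[k] = 0
For k >= 2: P[k] shifts by exactly -2
Delta array: [0, 0, -2, -2, -2, -2, -2, -2]

Answer: [0, 0, -2, -2, -2, -2, -2, -2]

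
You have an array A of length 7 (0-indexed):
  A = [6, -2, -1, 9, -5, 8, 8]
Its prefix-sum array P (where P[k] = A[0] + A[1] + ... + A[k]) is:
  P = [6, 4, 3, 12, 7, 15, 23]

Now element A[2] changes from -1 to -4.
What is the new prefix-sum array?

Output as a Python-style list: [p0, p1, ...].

Change: A[2] -1 -> -4, delta = -3
P[k] for k < 2: unchanged (A[2] not included)
P[k] for k >= 2: shift by delta = -3
  P[0] = 6 + 0 = 6
  P[1] = 4 + 0 = 4
  P[2] = 3 + -3 = 0
  P[3] = 12 + -3 = 9
  P[4] = 7 + -3 = 4
  P[5] = 15 + -3 = 12
  P[6] = 23 + -3 = 20

Answer: [6, 4, 0, 9, 4, 12, 20]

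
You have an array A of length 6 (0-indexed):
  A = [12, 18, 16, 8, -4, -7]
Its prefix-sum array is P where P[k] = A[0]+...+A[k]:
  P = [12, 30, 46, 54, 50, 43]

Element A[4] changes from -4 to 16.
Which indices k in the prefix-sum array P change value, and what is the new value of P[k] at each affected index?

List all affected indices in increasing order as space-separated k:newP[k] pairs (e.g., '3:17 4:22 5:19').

P[k] = A[0] + ... + A[k]
P[k] includes A[4] iff k >= 4
Affected indices: 4, 5, ..., 5; delta = 20
  P[4]: 50 + 20 = 70
  P[5]: 43 + 20 = 63

Answer: 4:70 5:63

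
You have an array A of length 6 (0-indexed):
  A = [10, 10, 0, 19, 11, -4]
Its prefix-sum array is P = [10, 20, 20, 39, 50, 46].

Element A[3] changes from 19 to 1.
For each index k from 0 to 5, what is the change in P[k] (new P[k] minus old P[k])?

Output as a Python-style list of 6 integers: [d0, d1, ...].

Element change: A[3] 19 -> 1, delta = -18
For k < 3: P[k] unchanged, delta_P[k] = 0
For k >= 3: P[k] shifts by exactly -18
Delta array: [0, 0, 0, -18, -18, -18]

Answer: [0, 0, 0, -18, -18, -18]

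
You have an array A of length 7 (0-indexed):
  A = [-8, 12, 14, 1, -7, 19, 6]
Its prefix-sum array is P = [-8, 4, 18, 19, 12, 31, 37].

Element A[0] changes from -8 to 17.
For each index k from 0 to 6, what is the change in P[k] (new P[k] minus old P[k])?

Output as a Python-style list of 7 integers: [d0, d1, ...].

Element change: A[0] -8 -> 17, delta = 25
For k < 0: P[k] unchanged, delta_P[k] = 0
For k >= 0: P[k] shifts by exactly 25
Delta array: [25, 25, 25, 25, 25, 25, 25]

Answer: [25, 25, 25, 25, 25, 25, 25]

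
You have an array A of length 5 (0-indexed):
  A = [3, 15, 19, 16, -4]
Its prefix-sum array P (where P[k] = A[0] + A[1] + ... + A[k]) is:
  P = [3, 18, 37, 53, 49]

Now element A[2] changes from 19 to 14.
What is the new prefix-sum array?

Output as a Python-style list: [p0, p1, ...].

Answer: [3, 18, 32, 48, 44]

Derivation:
Change: A[2] 19 -> 14, delta = -5
P[k] for k < 2: unchanged (A[2] not included)
P[k] for k >= 2: shift by delta = -5
  P[0] = 3 + 0 = 3
  P[1] = 18 + 0 = 18
  P[2] = 37 + -5 = 32
  P[3] = 53 + -5 = 48
  P[4] = 49 + -5 = 44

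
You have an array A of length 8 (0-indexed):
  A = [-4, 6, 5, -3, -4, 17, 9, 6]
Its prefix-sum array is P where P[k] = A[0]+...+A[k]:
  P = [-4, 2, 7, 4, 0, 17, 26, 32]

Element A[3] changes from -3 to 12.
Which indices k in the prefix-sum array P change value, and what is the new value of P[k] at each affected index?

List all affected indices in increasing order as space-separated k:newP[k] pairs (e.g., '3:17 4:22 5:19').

P[k] = A[0] + ... + A[k]
P[k] includes A[3] iff k >= 3
Affected indices: 3, 4, ..., 7; delta = 15
  P[3]: 4 + 15 = 19
  P[4]: 0 + 15 = 15
  P[5]: 17 + 15 = 32
  P[6]: 26 + 15 = 41
  P[7]: 32 + 15 = 47

Answer: 3:19 4:15 5:32 6:41 7:47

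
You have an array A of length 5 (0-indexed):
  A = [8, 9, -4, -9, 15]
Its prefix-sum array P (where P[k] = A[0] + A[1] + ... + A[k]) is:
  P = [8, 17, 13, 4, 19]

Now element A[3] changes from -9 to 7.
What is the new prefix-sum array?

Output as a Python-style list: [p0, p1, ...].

Answer: [8, 17, 13, 20, 35]

Derivation:
Change: A[3] -9 -> 7, delta = 16
P[k] for k < 3: unchanged (A[3] not included)
P[k] for k >= 3: shift by delta = 16
  P[0] = 8 + 0 = 8
  P[1] = 17 + 0 = 17
  P[2] = 13 + 0 = 13
  P[3] = 4 + 16 = 20
  P[4] = 19 + 16 = 35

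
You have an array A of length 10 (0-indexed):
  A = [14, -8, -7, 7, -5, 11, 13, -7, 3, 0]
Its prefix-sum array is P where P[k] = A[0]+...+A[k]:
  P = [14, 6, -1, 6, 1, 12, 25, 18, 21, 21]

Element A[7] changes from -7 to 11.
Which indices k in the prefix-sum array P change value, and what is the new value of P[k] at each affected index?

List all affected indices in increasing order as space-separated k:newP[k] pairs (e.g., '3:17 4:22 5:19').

P[k] = A[0] + ... + A[k]
P[k] includes A[7] iff k >= 7
Affected indices: 7, 8, ..., 9; delta = 18
  P[7]: 18 + 18 = 36
  P[8]: 21 + 18 = 39
  P[9]: 21 + 18 = 39

Answer: 7:36 8:39 9:39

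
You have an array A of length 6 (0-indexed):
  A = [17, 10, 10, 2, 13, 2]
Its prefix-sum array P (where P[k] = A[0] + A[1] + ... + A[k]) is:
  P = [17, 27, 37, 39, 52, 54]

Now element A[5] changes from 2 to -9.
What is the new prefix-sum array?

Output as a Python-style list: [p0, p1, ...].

Change: A[5] 2 -> -9, delta = -11
P[k] for k < 5: unchanged (A[5] not included)
P[k] for k >= 5: shift by delta = -11
  P[0] = 17 + 0 = 17
  P[1] = 27 + 0 = 27
  P[2] = 37 + 0 = 37
  P[3] = 39 + 0 = 39
  P[4] = 52 + 0 = 52
  P[5] = 54 + -11 = 43

Answer: [17, 27, 37, 39, 52, 43]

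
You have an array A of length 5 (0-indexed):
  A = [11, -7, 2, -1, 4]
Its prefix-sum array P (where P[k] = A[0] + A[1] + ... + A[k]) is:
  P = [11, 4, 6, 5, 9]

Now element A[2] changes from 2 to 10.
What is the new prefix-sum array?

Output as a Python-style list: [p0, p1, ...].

Change: A[2] 2 -> 10, delta = 8
P[k] for k < 2: unchanged (A[2] not included)
P[k] for k >= 2: shift by delta = 8
  P[0] = 11 + 0 = 11
  P[1] = 4 + 0 = 4
  P[2] = 6 + 8 = 14
  P[3] = 5 + 8 = 13
  P[4] = 9 + 8 = 17

Answer: [11, 4, 14, 13, 17]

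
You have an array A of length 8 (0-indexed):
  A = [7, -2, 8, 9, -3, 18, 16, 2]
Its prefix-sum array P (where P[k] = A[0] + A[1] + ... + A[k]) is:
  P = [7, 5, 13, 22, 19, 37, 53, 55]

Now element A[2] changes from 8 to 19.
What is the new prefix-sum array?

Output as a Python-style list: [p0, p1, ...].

Change: A[2] 8 -> 19, delta = 11
P[k] for k < 2: unchanged (A[2] not included)
P[k] for k >= 2: shift by delta = 11
  P[0] = 7 + 0 = 7
  P[1] = 5 + 0 = 5
  P[2] = 13 + 11 = 24
  P[3] = 22 + 11 = 33
  P[4] = 19 + 11 = 30
  P[5] = 37 + 11 = 48
  P[6] = 53 + 11 = 64
  P[7] = 55 + 11 = 66

Answer: [7, 5, 24, 33, 30, 48, 64, 66]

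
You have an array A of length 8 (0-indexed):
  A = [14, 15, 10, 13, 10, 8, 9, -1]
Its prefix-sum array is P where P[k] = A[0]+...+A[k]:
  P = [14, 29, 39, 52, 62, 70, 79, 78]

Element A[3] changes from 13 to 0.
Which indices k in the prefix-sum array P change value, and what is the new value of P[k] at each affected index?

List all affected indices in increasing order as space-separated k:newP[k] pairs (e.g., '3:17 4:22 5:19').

Answer: 3:39 4:49 5:57 6:66 7:65

Derivation:
P[k] = A[0] + ... + A[k]
P[k] includes A[3] iff k >= 3
Affected indices: 3, 4, ..., 7; delta = -13
  P[3]: 52 + -13 = 39
  P[4]: 62 + -13 = 49
  P[5]: 70 + -13 = 57
  P[6]: 79 + -13 = 66
  P[7]: 78 + -13 = 65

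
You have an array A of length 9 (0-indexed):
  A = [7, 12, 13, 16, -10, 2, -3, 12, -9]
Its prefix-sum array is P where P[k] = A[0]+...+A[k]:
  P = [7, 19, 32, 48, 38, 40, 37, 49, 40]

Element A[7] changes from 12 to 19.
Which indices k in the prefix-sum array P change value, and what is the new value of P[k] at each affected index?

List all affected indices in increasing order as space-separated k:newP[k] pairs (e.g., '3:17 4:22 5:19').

Answer: 7:56 8:47

Derivation:
P[k] = A[0] + ... + A[k]
P[k] includes A[7] iff k >= 7
Affected indices: 7, 8, ..., 8; delta = 7
  P[7]: 49 + 7 = 56
  P[8]: 40 + 7 = 47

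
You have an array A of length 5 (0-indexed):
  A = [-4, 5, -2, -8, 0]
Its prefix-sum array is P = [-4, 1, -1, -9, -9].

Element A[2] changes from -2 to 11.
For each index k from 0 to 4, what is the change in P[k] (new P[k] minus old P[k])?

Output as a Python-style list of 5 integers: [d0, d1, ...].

Element change: A[2] -2 -> 11, delta = 13
For k < 2: P[k] unchanged, delta_P[k] = 0
For k >= 2: P[k] shifts by exactly 13
Delta array: [0, 0, 13, 13, 13]

Answer: [0, 0, 13, 13, 13]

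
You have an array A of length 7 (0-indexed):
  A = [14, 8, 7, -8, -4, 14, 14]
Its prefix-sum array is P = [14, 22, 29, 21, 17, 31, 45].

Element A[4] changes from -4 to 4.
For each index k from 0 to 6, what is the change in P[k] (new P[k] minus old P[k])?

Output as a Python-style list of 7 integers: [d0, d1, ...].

Answer: [0, 0, 0, 0, 8, 8, 8]

Derivation:
Element change: A[4] -4 -> 4, delta = 8
For k < 4: P[k] unchanged, delta_P[k] = 0
For k >= 4: P[k] shifts by exactly 8
Delta array: [0, 0, 0, 0, 8, 8, 8]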